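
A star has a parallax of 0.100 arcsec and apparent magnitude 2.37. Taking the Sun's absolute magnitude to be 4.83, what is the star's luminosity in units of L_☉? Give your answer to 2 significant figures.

d = 1/p = 1/0.100″ = 10.00 pc
M = m − 5 log₁₀ d + 5 = 2.37 − 5·1.0000 + 5 = 2.370
M − M_☉ = 2.370 − 4.83 = -2.460
L/L_☉ = 10^(−0.4 × -2.460) = 9.638

L/L_☉ ≈ 9.6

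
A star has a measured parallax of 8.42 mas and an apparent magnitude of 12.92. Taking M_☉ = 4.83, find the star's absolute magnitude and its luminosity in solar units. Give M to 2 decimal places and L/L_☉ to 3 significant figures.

M ≈ 7.55; L/L_☉ ≈ 0.0819

d = 1/p = 1000/8.42 mas = 118.8 pc
M = m − 5 log₁₀ d + 5 = 12.92 − 5·2.0747 + 5 = 7.547
M − M_☉ = 7.547 − 4.83 = 2.717
L/L_☉ = 10^(−0.4 × 2.717) = 0.08192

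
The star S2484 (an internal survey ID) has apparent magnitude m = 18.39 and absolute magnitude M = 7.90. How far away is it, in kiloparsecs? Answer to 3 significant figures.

Distance modulus: m − M = 18.39 − (7.90) = 10.490
m − M = 5 log₁₀ d − 5
log₁₀ d = (m − M)/5 + 1 = 3.0980
d = 10^3.0980 = 1253 pc
= 1.253 kpc

d ≈ 1.25 kpc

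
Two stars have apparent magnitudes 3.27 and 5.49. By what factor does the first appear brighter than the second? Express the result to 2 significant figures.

7.7

Magnitude difference = -2.22
Flux ratio = 10^(−0.4 Δm) = 10^(−0.4 × -2.22) = 10^0.888 = 7.727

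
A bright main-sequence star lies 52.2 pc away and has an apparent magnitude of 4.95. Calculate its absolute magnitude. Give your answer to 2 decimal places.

5 log₁₀(d/10 pc) = 5 log₁₀(52.20) − 5 = 3.588
M = m − 5 log₁₀(d/10) = 4.95 − 3.588 = 1.362

M ≈ 1.36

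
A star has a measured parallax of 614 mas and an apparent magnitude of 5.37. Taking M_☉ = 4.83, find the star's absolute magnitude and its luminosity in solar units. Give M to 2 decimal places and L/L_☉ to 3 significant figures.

d = 1/p = 1000/614 mas = 1.629 pc
M = m − 5 log₁₀ d + 5 = 5.37 − 5·0.2118 + 5 = 9.311
M − M_☉ = 9.311 − 4.83 = 4.481
L/L_☉ = 10^(−0.4 × 4.481) = 0.01613

M ≈ 9.31; L/L_☉ ≈ 0.0161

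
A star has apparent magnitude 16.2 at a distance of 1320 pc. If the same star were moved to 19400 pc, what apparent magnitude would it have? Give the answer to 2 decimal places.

m ≈ 22.04

Flux ∝ 1/d², so Δm = 5 log₁₀(d₂/d₁) = 5 log₁₀(19400/1320) = 5.836
m₂ = m₁ + Δm = 16.2 + (5.836) = 22.036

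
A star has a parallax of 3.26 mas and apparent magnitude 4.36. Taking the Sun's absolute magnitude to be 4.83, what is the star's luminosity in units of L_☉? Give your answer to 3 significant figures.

L/L_☉ ≈ 1450

d = 1/p = 1000/3.26 mas = 306.7 pc
M = m − 5 log₁₀ d + 5 = 4.36 − 5·2.4868 + 5 = -3.074
M − M_☉ = -3.074 − 4.83 = -7.904
L/L_☉ = 10^(−0.4 × -7.904) = 1451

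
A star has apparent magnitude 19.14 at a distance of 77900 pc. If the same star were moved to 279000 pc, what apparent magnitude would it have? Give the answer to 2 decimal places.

m ≈ 21.91

Flux ∝ 1/d², so Δm = 5 log₁₀(d₂/d₁) = 5 log₁₀(279000/77900) = 2.770
m₂ = m₁ + Δm = 19.14 + (2.770) = 21.910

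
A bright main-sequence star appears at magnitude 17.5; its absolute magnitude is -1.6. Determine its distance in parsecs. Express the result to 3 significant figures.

d ≈ 66100 pc

μ = m − M = 19.100
m − M = 5 log₁₀ d − 5
log₁₀ d = (m − M)/5 + 1 = 4.8200
d = 10^4.8200 = 66070 pc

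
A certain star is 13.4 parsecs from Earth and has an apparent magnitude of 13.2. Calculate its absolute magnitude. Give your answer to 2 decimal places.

M ≈ 12.56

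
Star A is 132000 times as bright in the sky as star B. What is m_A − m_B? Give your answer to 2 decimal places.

m_A − m_B ≈ -12.80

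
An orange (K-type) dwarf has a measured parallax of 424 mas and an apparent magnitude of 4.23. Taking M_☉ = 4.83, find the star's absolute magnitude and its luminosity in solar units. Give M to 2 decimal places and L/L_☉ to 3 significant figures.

M ≈ 7.37; L/L_☉ ≈ 0.0967

d = 1/p = 1000/424 mas = 2.358 pc
M = m − 5 log₁₀ d + 5 = 4.23 − 5·0.3726 + 5 = 7.367
M − M_☉ = 7.367 − 4.83 = 2.537
L/L_☉ = 10^(−0.4 × 2.537) = 0.09666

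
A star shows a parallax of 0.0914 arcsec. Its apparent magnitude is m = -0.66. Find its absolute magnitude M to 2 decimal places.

M ≈ -0.86

d = 1/p = 1/0.0914″ = 10.94 pc
5 log₁₀(d/10 pc) = 5 log₁₀(10.94) − 5 = 0.195
M = m − 5 log₁₀(d/10) = -0.66 − 0.195 = -0.855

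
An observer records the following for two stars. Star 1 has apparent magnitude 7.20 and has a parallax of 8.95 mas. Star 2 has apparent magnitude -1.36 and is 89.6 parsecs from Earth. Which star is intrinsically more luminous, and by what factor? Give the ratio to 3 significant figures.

Star 2 is more luminous, by a factor of 1710.

Star 1: p = 8.95 mas = 8.95×10^-3″ → d = 1/p = 111.7 pc
Star 1: M = m − 5 log₁₀ d + 5 = 7.20 − 5·2.0482 + 5 = 1.959
Star 2: M = m − 5 log₁₀ d + 5 = -1.36 − 5·1.9523 + 5 = -6.122
ΔM = M_1 − M_2 = 1.959 − (-6.122) = 8.081; smaller M is more luminous → Star 2.
L ratio = 10^(0.4 |ΔM|) = 10^3.232 = 1707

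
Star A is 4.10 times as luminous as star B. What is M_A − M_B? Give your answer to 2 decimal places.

M_A − M_B ≈ -1.53

Pogson: ΔM = −2.5 log₁₀(ratio) = −2.5 log₁₀(4.10) = −2.5 × 0.6128 = -1.532
Star A is brighter, so it has the smaller magnitude: the difference is negative.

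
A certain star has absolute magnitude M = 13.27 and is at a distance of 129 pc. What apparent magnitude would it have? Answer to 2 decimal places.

m ≈ 18.82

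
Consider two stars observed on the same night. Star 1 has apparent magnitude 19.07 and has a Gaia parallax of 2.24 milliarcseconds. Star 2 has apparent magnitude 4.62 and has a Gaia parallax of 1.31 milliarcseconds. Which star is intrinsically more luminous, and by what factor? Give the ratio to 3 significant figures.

Star 1: p = 2.24 mas = 2.24×10^-3″ → d = 1/p = 446.4 pc
Star 1: M = m − 5 log₁₀ d + 5 = 19.07 − 5·2.6498 + 5 = 10.821
Star 2: p = 1.31 mas = 1.31×10^-3″ → d = 1/p = 763.4 pc
Star 2: M = m − 5 log₁₀ d + 5 = 4.62 − 5·2.8827 + 5 = -4.794
ΔM = M_1 − M_2 = 10.821 − (-4.794) = 15.615; smaller M is more luminous → Star 2.
L ratio = 10^(0.4 |ΔM|) = 10^6.246 = 1.762×10^6

Star 2 is more luminous, by a factor of 1.76×10^6.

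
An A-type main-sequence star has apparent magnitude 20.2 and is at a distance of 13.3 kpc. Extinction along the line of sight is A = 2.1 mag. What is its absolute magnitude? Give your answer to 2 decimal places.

d = 13.3 kpc = 13300 pc
5 log₁₀(d/10 pc) = 5 log₁₀(13300) − 5 = 15.619
M = m − 5 log₁₀(d/10) − A = 20.2 − 15.619 − 2.1 = 2.481

M ≈ 2.48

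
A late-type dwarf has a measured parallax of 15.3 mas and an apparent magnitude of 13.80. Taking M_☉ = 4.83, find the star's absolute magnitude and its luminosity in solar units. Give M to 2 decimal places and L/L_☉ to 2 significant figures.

M ≈ 9.72; L/L_☉ ≈ 0.011

d = 1/p = 1000/15.3 mas = 65.36 pc
M = m − 5 log₁₀ d + 5 = 13.80 − 5·1.8153 + 5 = 9.723
M − M_☉ = 9.723 − 4.83 = 4.893
L/L_☉ = 10^(−0.4 × 4.893) = 0.01103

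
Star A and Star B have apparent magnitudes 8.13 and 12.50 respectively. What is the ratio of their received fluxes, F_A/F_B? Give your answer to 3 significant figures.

Magnitude difference = -4.37
Flux ratio = 10^(−0.4 Δm) = 10^(−0.4 × -4.37) = 10^1.748 = 55.98

F_A/F_B ≈ 56.0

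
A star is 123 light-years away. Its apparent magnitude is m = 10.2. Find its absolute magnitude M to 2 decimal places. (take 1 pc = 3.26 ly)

d = 123 ly / 3.26 = 37.73 pc
5 log₁₀(d/10 pc) = 5 log₁₀(37.73) − 5 = 2.883
M = m − 5 log₁₀(d/10) = 10.2 − 2.883 = 7.317

M ≈ 7.32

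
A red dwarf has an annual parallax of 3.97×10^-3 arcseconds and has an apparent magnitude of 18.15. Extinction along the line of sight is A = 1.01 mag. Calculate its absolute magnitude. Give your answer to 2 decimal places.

d = 1/p = 1/3.97×10^-3″ = 251.9 pc
5 log₁₀(d/10 pc) = 5 log₁₀(251.9) − 5 = 7.006
M = m − 5 log₁₀(d/10) − A = 18.15 − 7.006 − 1.01 = 10.134

M ≈ 10.13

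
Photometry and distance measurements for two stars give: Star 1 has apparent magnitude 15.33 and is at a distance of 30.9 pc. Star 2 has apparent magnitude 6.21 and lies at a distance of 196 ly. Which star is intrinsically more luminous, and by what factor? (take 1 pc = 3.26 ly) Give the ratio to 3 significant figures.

Star 2 is more luminous, by a factor of 16800.

Star 1: M = m − 5 log₁₀ d + 5 = 15.33 − 5·1.4900 + 5 = 12.880
Star 2: d = 196 ly / 3.26 = 60.12 pc
Star 2: M = m − 5 log₁₀ d + 5 = 6.21 − 5·1.7790 + 5 = 2.315
ΔM = M_1 − M_2 = 12.880 − (2.315) = 10.565; smaller M is more luminous → Star 2.
L ratio = 10^(0.4 |ΔM|) = 10^4.226 = 16830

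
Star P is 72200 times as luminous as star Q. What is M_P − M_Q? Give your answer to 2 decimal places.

M_P − M_Q ≈ -12.15

Pogson: ΔM = −2.5 log₁₀(ratio) = −2.5 log₁₀(72200) = −2.5 × 4.8585 = -12.146
Star P is brighter, so it has the smaller magnitude: the difference is negative.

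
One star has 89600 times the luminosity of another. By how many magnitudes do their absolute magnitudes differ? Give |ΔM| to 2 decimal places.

|ΔM| ≈ 12.38

Pogson: ΔM = −2.5 log₁₀(ratio) = −2.5 log₁₀(89600) = −2.5 × 4.9523 = -12.381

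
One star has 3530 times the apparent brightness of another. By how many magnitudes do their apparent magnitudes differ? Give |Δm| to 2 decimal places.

Pogson: Δm = −2.5 log₁₀(ratio) = −2.5 log₁₀(3530) = −2.5 × 3.5478 = -8.869

|Δm| ≈ 8.87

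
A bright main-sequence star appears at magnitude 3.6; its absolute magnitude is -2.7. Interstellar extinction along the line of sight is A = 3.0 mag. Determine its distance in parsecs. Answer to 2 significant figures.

d ≈ 46 pc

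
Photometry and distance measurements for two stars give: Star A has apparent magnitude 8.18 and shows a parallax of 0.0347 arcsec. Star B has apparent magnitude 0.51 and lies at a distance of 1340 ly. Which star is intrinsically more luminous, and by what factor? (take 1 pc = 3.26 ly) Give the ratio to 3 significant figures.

Star A: d = 1/p = 1/0.0347″ = 28.82 pc
Star A: M = m − 5 log₁₀ d + 5 = 8.18 − 5·1.4597 + 5 = 5.882
Star B: d = 1340 ly / 3.26 = 411.0 pc
Star B: M = m − 5 log₁₀ d + 5 = 0.51 − 5·2.6139 + 5 = -7.559
ΔM = M_A − M_B = 5.882 − (-7.559) = 13.441; smaller M is more luminous → Star B.
L ratio = 10^(0.4 |ΔM|) = 10^5.376 = 237900

Star B is more luminous, by a factor of 238000.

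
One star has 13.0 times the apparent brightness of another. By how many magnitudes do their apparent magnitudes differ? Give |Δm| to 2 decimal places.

|Δm| ≈ 2.78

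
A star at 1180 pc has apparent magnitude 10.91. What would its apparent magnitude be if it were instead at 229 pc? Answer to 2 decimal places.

Flux ∝ 1/d², so Δm = 5 log₁₀(d₂/d₁) = 5 log₁₀(229/1180) = -3.560
m₂ = m₁ + Δm = 10.91 + (-3.560) = 7.350

m ≈ 7.35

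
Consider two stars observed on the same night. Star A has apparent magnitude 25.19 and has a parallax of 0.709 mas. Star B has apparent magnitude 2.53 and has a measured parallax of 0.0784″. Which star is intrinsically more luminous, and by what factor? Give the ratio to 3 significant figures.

Star B is more luminous, by a factor of 94800.

Star A: p = 0.709 mas = 7.09×10^-4″ → d = 1/p = 1410 pc
Star A: M = m − 5 log₁₀ d + 5 = 25.19 − 5·3.1494 + 5 = 14.443
Star B: d = 1/p = 1/0.0784″ = 12.76 pc
Star B: M = m − 5 log₁₀ d + 5 = 2.53 − 5·1.1057 + 5 = 2.002
ΔM = M_A − M_B = 14.443 − (2.002) = 12.442; smaller M is more luminous → Star B.
L ratio = 10^(0.4 |ΔM|) = 10^4.977 = 94770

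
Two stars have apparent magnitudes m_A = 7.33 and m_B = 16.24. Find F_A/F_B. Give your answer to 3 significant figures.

F_A/F_B ≈ 3660

Δm = 7.33 − (16.24) = -8.91
Flux ratio = 10^(−0.4 Δm) = 10^(−0.4 × -8.91) = 10^3.564 = 3664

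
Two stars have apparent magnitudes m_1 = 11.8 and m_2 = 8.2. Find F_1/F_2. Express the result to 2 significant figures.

F_1/F_2 ≈ 0.036

Magnitude difference = 3.6
Flux ratio = 10^(−0.4 Δm) = 10^(−0.4 × 3.6) = 10^-1.440 = 0.03631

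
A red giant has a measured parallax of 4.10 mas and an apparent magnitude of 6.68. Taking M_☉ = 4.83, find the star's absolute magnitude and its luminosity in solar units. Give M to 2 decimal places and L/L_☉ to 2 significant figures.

d = 1/p = 1000/4.10 mas = 243.9 pc
M = m − 5 log₁₀ d + 5 = 6.68 − 5·2.3872 + 5 = -0.256
M − M_☉ = -0.256 − 4.83 = -5.086
L/L_☉ = 10^(−0.4 × -5.086) = 108.3

M ≈ -0.26; L/L_☉ ≈ 110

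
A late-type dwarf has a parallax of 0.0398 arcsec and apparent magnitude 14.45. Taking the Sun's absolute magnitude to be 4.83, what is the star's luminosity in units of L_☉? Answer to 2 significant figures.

d = 1/p = 1/0.0398″ = 25.13 pc
M = m − 5 log₁₀ d + 5 = 14.45 − 5·1.4001 + 5 = 12.449
M − M_☉ = 12.449 − 4.83 = 7.619
L/L_☉ = 10^(−0.4 × 7.619) = 8.958×10^-4

L/L_☉ ≈ 9.0×10^-4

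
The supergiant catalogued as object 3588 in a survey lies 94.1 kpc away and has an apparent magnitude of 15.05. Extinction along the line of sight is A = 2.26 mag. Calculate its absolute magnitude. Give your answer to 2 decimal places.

d = 94.1 kpc = 94100 pc
5 log₁₀(d/10 pc) = 5 log₁₀(94100) − 5 = 19.868
M = m − 5 log₁₀(d/10) − A = 15.05 − 19.868 − 2.26 = -7.078

M ≈ -7.08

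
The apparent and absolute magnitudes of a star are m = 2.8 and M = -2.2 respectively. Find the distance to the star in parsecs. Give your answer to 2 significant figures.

d ≈ 100 pc

μ = m − M = 5.000
m − M = 5 log₁₀ d − 5
log₁₀ d = (m − M)/5 + 1 = 2.0000
d = 10^2.0000 = 100.0 pc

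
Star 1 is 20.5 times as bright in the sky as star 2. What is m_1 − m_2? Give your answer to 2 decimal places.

Pogson: Δm = −2.5 log₁₀(ratio) = −2.5 log₁₀(20.5) = −2.5 × 1.3118 = -3.279
Star 1 is brighter, so it has the smaller magnitude: the difference is negative.

m_1 − m_2 ≈ -3.28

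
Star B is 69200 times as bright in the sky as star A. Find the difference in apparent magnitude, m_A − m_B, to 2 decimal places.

Pogson: Δm = −2.5 log₁₀(ratio) = −2.5 log₁₀(69200) = −2.5 × 4.8401 = -12.100
Star B is brighter so has the smaller magnitude: m_A − m_B is positive.

m_A − m_B ≈ 12.10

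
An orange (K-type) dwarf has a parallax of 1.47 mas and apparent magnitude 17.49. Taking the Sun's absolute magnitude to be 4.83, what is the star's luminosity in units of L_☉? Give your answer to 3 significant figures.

d = 1/p = 1000/1.47 mas = 680.3 pc
M = m − 5 log₁₀ d + 5 = 17.49 − 5·2.8327 + 5 = 8.327
M − M_☉ = 8.327 − 4.83 = 3.497
L/L_☉ = 10^(−0.4 × 3.497) = 0.03994

L/L_☉ ≈ 0.0399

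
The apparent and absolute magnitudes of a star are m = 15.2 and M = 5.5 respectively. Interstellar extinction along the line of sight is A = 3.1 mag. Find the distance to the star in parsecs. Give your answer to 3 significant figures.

d ≈ 209 pc

m − M = 5 log₁₀(d/10 pc) + A  ⇒  15.2 − (5.5) − 3.1 = 5 log₁₀(d/10)
6.600 = 5 log₁₀(d/10)
log₁₀ d = (m − M − A)/5 + 1 = 2.3200
d = 10^2.3200 = 208.9 pc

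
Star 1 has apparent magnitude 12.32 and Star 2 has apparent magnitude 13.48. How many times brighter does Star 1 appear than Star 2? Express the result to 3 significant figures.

Δm = 12.32 − (13.48) = -1.16
Flux ratio = 10^(−0.4 Δm) = 10^(−0.4 × -1.16) = 10^0.464 = 2.911

2.91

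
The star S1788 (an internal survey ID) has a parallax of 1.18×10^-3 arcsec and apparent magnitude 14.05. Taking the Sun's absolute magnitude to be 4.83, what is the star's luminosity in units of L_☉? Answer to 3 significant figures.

L/L_☉ ≈ 1.47

d = 1/p = 1/1.18×10^-3″ = 847.5 pc
M = m − 5 log₁₀ d + 5 = 14.05 − 5·2.9281 + 5 = 4.409
M − M_☉ = 4.409 − 4.83 = -0.421
L/L_☉ = 10^(−0.4 × -0.421) = 1.473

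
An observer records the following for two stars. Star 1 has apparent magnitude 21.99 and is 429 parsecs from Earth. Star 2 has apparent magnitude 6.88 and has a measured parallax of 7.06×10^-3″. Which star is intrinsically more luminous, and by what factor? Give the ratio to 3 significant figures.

Star 1: M = m − 5 log₁₀ d + 5 = 21.99 − 5·2.6325 + 5 = 13.828
Star 2: d = 1/p = 1/7.06×10^-3″ = 141.6 pc
Star 2: M = m − 5 log₁₀ d + 5 = 6.88 − 5·2.1512 + 5 = 1.124
ΔM = M_1 − M_2 = 13.828 − (1.124) = 12.704; smaller M is more luminous → Star 2.
L ratio = 10^(0.4 |ΔM|) = 10^5.081 = 120600

Star 2 is more luminous, by a factor of 121000.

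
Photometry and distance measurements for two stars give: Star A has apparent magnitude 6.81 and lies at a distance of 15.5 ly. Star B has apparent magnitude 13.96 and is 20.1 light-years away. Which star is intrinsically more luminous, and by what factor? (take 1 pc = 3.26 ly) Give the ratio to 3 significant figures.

Star A is more luminous, by a factor of 431.

Star A: d = 15.5 ly / 3.26 = 4.755 pc
Star A: M = m − 5 log₁₀ d + 5 = 6.81 − 5·0.6771 + 5 = 8.424
Star B: d = 20.1 ly / 3.26 = 6.166 pc
Star B: M = m − 5 log₁₀ d + 5 = 13.96 − 5·0.7900 + 5 = 15.010
ΔM = M_A − M_B = 8.424 − (15.010) = -6.586; smaller M is more luminous → Star A.
L ratio = 10^(0.4 |ΔM|) = 10^2.634 = 430.8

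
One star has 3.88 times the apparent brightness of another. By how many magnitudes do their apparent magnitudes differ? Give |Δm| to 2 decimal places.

Pogson: Δm = −2.5 log₁₀(ratio) = −2.5 log₁₀(3.88) = −2.5 × 0.5888 = -1.472

|Δm| ≈ 1.47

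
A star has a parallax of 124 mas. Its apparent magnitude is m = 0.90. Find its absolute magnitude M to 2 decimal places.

M ≈ 1.37

p = 124 mas = 0.124″ → d = 1/p = 8.065 pc
5 log₁₀(d/10 pc) = 5 log₁₀(8.065) − 5 = -0.467
M = m − 5 log₁₀(d/10) = 0.90 + 0.467 = 1.367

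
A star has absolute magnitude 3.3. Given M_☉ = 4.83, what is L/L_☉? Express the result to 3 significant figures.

M − M_☉ = 3.3 − 4.83 = -1.530
L/L_☉ = 10^(−0.4 (M − M_☉)) = 10^0.612 = 4.093

L/L_☉ ≈ 4.09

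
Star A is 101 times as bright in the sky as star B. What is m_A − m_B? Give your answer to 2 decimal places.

m_A − m_B ≈ -5.01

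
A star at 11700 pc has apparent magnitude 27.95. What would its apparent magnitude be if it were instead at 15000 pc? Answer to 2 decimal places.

m ≈ 28.49

Flux ∝ 1/d², so Δm = 5 log₁₀(d₂/d₁) = 5 log₁₀(15000/11700) = 0.540
m₂ = m₁ + Δm = 27.95 + (0.540) = 28.490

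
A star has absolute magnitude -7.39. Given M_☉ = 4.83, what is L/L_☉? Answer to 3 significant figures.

M − M_☉ = -7.39 − 4.83 = -12.220
L/L_☉ = 10^(−0.4 (M − M_☉)) = 10^4.888 = 77270

L/L_☉ ≈ 77300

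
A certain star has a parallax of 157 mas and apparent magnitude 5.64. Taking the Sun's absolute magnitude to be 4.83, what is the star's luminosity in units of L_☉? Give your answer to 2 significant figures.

L/L_☉ ≈ 0.19

d = 1/p = 1000/157 mas = 6.369 pc
M = m − 5 log₁₀ d + 5 = 5.64 − 5·0.8041 + 5 = 6.619
M − M_☉ = 6.619 − 4.83 = 1.789
L/L_☉ = 10^(−0.4 × 1.789) = 0.1924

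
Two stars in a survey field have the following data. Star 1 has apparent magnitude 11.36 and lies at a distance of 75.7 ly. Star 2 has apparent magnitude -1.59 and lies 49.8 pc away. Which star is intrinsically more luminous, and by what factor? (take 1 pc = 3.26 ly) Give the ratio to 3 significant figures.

Star 1: d = 75.7 ly / 3.26 = 23.22 pc
Star 1: M = m − 5 log₁₀ d + 5 = 11.36 − 5·1.3659 + 5 = 9.531
Star 2: M = m − 5 log₁₀ d + 5 = -1.59 − 5·1.6972 + 5 = -5.076
ΔM = M_1 − M_2 = 9.531 − (-5.076) = 14.607; smaller M is more luminous → Star 2.
L ratio = 10^(0.4 |ΔM|) = 10^5.843 = 696100

Star 2 is more luminous, by a factor of 696000.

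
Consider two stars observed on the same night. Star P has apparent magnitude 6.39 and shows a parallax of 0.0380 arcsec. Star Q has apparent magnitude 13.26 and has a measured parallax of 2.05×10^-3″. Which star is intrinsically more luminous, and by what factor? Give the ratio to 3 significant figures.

Star P is more luminous, by a factor of 1.63.

Star P: d = 1/p = 1/0.0380″ = 26.32 pc
Star P: M = m − 5 log₁₀ d + 5 = 6.39 − 5·1.4202 + 5 = 4.289
Star Q: d = 1/p = 1/2.05×10^-3″ = 487.8 pc
Star Q: M = m − 5 log₁₀ d + 5 = 13.26 − 5·2.6882 + 5 = 4.819
ΔM = M_P − M_Q = 4.289 − (4.819) = -0.530; smaller M is more luminous → Star P.
L ratio = 10^(0.4 |ΔM|) = 10^0.212 = 1.629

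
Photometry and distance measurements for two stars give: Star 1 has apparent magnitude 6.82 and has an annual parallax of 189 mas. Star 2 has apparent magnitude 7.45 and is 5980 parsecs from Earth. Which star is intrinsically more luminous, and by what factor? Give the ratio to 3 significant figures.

Star 1: p = 189 mas = 0.189″ → d = 1/p = 5.291 pc
Star 1: M = m − 5 log₁₀ d + 5 = 6.82 − 5·0.7235 + 5 = 8.202
Star 2: M = m − 5 log₁₀ d + 5 = 7.45 − 5·3.7767 + 5 = -6.434
ΔM = M_1 − M_2 = 8.202 − (-6.434) = 14.636; smaller M is more luminous → Star 2.
L ratio = 10^(0.4 |ΔM|) = 10^5.854 = 715000

Star 2 is more luminous, by a factor of 715000.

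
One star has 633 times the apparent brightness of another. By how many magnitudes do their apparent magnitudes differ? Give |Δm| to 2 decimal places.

|Δm| ≈ 7.00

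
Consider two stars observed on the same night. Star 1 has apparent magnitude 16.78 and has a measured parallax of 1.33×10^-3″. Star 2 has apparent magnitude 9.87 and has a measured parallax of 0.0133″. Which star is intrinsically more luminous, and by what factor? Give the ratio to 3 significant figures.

Star 1: d = 1/p = 1/1.33×10^-3″ = 751.9 pc
Star 1: M = m − 5 log₁₀ d + 5 = 16.78 − 5·2.8761 + 5 = 7.399
Star 2: d = 1/p = 1/0.0133″ = 75.19 pc
Star 2: M = m − 5 log₁₀ d + 5 = 9.87 − 5·1.8761 + 5 = 5.489
ΔM = M_1 − M_2 = 7.399 − (5.489) = 1.910; smaller M is more luminous → Star 2.
L ratio = 10^(0.4 |ΔM|) = 10^0.764 = 5.808

Star 2 is more luminous, by a factor of 5.81.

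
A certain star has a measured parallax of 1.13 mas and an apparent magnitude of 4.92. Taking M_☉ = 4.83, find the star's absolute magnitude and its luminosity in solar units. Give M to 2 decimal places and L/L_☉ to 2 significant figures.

d = 1/p = 1000/1.13 mas = 885.0 pc
M = m − 5 log₁₀ d + 5 = 4.92 − 5·2.9469 + 5 = -4.815
M − M_☉ = -4.815 − 4.83 = -9.645
L/L_☉ = 10^(−0.4 × -9.645) = 7208

M ≈ -4.81; L/L_☉ ≈ 7200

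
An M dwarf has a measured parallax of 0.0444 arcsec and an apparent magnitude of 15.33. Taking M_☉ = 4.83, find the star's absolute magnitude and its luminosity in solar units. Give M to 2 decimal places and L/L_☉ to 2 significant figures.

d = 1/p = 1/0.0444″ = 22.52 pc
M = m − 5 log₁₀ d + 5 = 15.33 − 5·1.3526 + 5 = 13.567
M − M_☉ = 13.567 − 4.83 = 8.737
L/L_☉ = 10^(−0.4 × 8.737) = 3.201×10^-4

M ≈ 13.57; L/L_☉ ≈ 3.2×10^-4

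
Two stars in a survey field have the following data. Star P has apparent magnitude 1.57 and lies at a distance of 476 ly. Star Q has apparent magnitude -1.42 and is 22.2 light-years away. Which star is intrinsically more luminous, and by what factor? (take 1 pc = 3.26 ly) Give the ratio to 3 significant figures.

Star P is more luminous, by a factor of 29.3.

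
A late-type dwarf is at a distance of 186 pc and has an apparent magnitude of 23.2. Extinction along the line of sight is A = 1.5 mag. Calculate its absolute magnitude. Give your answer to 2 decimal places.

M ≈ 15.35

5 log₁₀(d/10 pc) = 5 log₁₀(186.0) − 5 = 6.348
M = m − 5 log₁₀(d/10) − A = 23.2 − 6.348 − 1.5 = 15.352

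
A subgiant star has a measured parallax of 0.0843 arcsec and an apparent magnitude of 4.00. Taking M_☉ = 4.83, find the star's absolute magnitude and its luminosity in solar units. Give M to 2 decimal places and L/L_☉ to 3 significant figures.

M ≈ 3.63; L/L_☉ ≈ 3.02

d = 1/p = 1/0.0843″ = 11.86 pc
M = m − 5 log₁₀ d + 5 = 4.00 − 5·1.0742 + 5 = 3.629
M − M_☉ = 3.629 − 4.83 = -1.201
L/L_☉ = 10^(−0.4 × -1.201) = 3.022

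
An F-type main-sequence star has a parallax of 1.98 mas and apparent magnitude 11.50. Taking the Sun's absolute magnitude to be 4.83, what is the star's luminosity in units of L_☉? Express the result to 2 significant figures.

d = 1/p = 1000/1.98 mas = 505.1 pc
M = m − 5 log₁₀ d + 5 = 11.50 − 5·2.7033 + 5 = 2.983
M − M_☉ = 2.983 − 4.83 = -1.847
L/L_☉ = 10^(−0.4 × -1.847) = 5.479

L/L_☉ ≈ 5.5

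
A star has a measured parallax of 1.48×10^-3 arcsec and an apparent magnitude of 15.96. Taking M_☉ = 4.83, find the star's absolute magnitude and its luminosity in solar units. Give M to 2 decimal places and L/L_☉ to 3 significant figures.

M ≈ 6.81; L/L_☉ ≈ 0.161

d = 1/p = 1/1.48×10^-3″ = 675.7 pc
M = m − 5 log₁₀ d + 5 = 15.96 − 5·2.8297 + 5 = 6.811
M − M_☉ = 6.811 − 4.83 = 1.981
L/L_☉ = 10^(−0.4 × 1.981) = 0.1612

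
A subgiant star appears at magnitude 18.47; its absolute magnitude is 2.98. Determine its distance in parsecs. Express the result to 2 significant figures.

d ≈ 13000 pc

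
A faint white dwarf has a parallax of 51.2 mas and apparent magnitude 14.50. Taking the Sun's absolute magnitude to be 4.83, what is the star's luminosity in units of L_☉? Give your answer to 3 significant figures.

L/L_☉ ≈ 5.17×10^-4

d = 1/p = 1000/51.2 mas = 19.53 pc
M = m − 5 log₁₀ d + 5 = 14.50 − 5·1.2907 + 5 = 13.046
M − M_☉ = 13.046 − 4.83 = 8.216
L/L_☉ = 10^(−0.4 × 8.216) = 5.170×10^-4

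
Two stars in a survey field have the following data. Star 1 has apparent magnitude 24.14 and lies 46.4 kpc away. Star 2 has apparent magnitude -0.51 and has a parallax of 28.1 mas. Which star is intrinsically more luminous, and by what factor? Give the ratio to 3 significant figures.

Star 1: d = 46.4 kpc = 46400 pc
Star 1: M = m − 5 log₁₀ d + 5 = 24.14 − 5·4.6665 + 5 = 5.807
Star 2: p = 28.1 mas = 0.0281″ → d = 1/p = 35.59 pc
Star 2: M = m − 5 log₁₀ d + 5 = -0.51 − 5·1.5513 + 5 = -3.266
ΔM = M_1 − M_2 = 5.807 − (-3.266) = 9.074; smaller M is more luminous → Star 2.
L ratio = 10^(0.4 |ΔM|) = 10^3.630 = 4261

Star 2 is more luminous, by a factor of 4260.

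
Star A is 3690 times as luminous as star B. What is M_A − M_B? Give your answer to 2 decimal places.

Pogson: ΔM = −2.5 log₁₀(ratio) = −2.5 log₁₀(3690) = −2.5 × 3.5670 = -8.918
Star A is brighter, so it has the smaller magnitude: the difference is negative.

M_A − M_B ≈ -8.92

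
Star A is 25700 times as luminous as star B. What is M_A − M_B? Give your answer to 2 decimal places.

M_A − M_B ≈ -11.02

Pogson: ΔM = −2.5 log₁₀(ratio) = −2.5 log₁₀(25700) = −2.5 × 4.4099 = -11.025
Star A is brighter, so it has the smaller magnitude: the difference is negative.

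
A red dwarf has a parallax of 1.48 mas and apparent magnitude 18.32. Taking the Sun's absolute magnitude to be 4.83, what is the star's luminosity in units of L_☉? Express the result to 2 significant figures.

d = 1/p = 1000/1.48 mas = 675.7 pc
M = m − 5 log₁₀ d + 5 = 18.32 − 5·2.8297 + 5 = 9.171
M − M_☉ = 9.171 − 4.83 = 4.341
L/L_☉ = 10^(−0.4 × 4.341) = 0.01834

L/L_☉ ≈ 0.018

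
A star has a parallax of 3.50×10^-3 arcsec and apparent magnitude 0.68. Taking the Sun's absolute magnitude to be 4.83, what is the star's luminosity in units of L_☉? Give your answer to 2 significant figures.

L/L_☉ ≈ 37000

d = 1/p = 1/3.50×10^-3″ = 285.7 pc
M = m − 5 log₁₀ d + 5 = 0.68 − 5·2.4559 + 5 = -6.600
M − M_☉ = -6.600 − 4.83 = -11.430
L/L_☉ = 10^(−0.4 × -11.430) = 37310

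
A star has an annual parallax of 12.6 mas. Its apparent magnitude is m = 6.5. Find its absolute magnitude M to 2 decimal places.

M ≈ 2.00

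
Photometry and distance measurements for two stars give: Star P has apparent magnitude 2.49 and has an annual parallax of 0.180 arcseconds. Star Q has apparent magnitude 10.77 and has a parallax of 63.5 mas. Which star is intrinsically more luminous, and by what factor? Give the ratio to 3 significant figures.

Star P is more luminous, by a factor of 255.

Star P: d = 1/p = 1/0.180″ = 5.556 pc
Star P: M = m − 5 log₁₀ d + 5 = 2.49 − 5·0.7447 + 5 = 3.766
Star Q: p = 63.5 mas = 0.0635″ → d = 1/p = 15.75 pc
Star Q: M = m − 5 log₁₀ d + 5 = 10.77 − 5·1.1972 + 5 = 9.784
ΔM = M_P − M_Q = 3.766 − (9.784) = -6.018; smaller M is more luminous → Star P.
L ratio = 10^(0.4 |ΔM|) = 10^2.407 = 255.3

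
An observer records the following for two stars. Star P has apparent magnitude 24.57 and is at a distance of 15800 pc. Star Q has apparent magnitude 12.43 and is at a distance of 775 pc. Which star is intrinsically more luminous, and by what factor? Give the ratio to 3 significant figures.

Star P: M = m − 5 log₁₀ d + 5 = 24.57 − 5·4.1987 + 5 = 8.577
Star Q: M = m − 5 log₁₀ d + 5 = 12.43 − 5·2.8893 + 5 = 2.983
ΔM = M_P − M_Q = 8.577 − (2.983) = 5.593; smaller M is more luminous → Star Q.
L ratio = 10^(0.4 |ΔM|) = 10^2.237 = 172.7

Star Q is more luminous, by a factor of 173.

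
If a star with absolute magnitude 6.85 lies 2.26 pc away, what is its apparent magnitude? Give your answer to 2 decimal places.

m ≈ 3.62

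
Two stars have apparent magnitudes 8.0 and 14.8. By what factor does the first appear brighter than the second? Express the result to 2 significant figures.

Δm = 8.0 − (14.8) = -6.8
Flux ratio = 10^(−0.4 Δm) = 10^(−0.4 × -6.8) = 10^2.720 = 524.8

520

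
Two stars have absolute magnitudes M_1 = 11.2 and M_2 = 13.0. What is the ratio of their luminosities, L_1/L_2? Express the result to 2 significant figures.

L_1/L_2 ≈ 5.2

ΔM = M_1 − M_2 = -1.8
L_1/L_2 = 10^(−0.4 ΔM) = 10^0.720 = 5.248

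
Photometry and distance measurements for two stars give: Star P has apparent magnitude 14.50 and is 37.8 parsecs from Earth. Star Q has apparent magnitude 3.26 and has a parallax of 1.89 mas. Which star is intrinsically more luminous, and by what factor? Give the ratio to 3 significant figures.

Star Q is more luminous, by a factor of 6.14×10^6.

Star P: M = m − 5 log₁₀ d + 5 = 14.50 − 5·1.5775 + 5 = 11.613
Star Q: p = 1.89 mas = 1.89×10^-3″ → d = 1/p = 529.1 pc
Star Q: M = m − 5 log₁₀ d + 5 = 3.26 − 5·2.7235 + 5 = -5.358
ΔM = M_P − M_Q = 11.613 − (-5.358) = 16.970; smaller M is more luminous → Star Q.
L ratio = 10^(0.4 |ΔM|) = 10^6.788 = 6.139×10^6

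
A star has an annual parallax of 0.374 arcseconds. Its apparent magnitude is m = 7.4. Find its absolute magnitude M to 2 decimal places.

M ≈ 10.26

d = 1/p = 1/0.374″ = 2.674 pc
5 log₁₀(d/10 pc) = 5 log₁₀(2.674) − 5 = -2.864
M = m − 5 log₁₀(d/10) = 7.4 + 2.864 = 10.264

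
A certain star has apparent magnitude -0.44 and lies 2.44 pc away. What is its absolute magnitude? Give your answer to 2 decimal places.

5 log₁₀(d/10 pc) = 5 log₁₀(2.440) − 5 = -3.063
M = m − 5 log₁₀(d/10) = -0.44 + 3.063 = 2.623

M ≈ 2.62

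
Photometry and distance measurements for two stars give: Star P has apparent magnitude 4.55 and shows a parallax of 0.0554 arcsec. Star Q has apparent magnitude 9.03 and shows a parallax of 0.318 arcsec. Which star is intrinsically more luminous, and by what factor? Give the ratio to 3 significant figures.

Star P: d = 1/p = 1/0.0554″ = 18.05 pc
Star P: M = m − 5 log₁₀ d + 5 = 4.55 − 5·1.2565 + 5 = 3.268
Star Q: d = 1/p = 1/0.318″ = 3.145 pc
Star Q: M = m − 5 log₁₀ d + 5 = 9.03 − 5·0.4976 + 5 = 11.542
ΔM = M_P − M_Q = 3.268 − (11.542) = -8.275; smaller M is more luminous → Star P.
L ratio = 10^(0.4 |ΔM|) = 10^3.310 = 2041

Star P is more luminous, by a factor of 2040.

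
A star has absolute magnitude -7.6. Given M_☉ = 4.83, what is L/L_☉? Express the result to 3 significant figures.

M − M_☉ = -7.6 − 4.83 = -12.430
L/L_☉ = 10^(−0.4 (M − M_☉)) = 10^4.972 = 93760

L/L_☉ ≈ 93800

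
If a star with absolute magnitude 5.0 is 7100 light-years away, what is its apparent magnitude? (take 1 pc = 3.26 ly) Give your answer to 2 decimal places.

m ≈ 16.69

d = 7100 ly / 3.26 = 2178 pc
m = M + 5 log₁₀ d − 5 = 5.0 + 5·3.3380 − 5 = 16.690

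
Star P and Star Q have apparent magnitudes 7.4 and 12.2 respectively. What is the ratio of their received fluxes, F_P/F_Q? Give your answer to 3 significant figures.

Magnitude difference = -4.8
Flux ratio = 10^(−0.4 Δm) = 10^(−0.4 × -4.8) = 10^1.920 = 83.18

F_P/F_Q ≈ 83.2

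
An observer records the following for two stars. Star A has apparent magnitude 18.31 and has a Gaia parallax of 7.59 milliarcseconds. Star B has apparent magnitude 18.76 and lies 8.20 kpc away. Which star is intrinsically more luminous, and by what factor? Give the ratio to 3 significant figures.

Star B is more luminous, by a factor of 2560.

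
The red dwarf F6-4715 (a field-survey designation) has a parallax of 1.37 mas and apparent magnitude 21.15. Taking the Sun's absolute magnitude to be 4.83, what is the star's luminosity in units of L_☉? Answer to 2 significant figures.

L/L_☉ ≈ 1.6×10^-3

d = 1/p = 1000/1.37 mas = 729.9 pc
M = m − 5 log₁₀ d + 5 = 21.15 − 5·2.8633 + 5 = 11.834
M − M_☉ = 11.834 − 4.83 = 7.004
L/L_☉ = 10^(−0.4 × 7.004) = 1.580×10^-3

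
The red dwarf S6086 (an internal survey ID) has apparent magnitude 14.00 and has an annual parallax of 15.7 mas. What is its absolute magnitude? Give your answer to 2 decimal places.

M ≈ 9.98

p = 15.7 mas = 0.0157″ → d = 1/p = 63.69 pc
5 log₁₀(d/10 pc) = 5 log₁₀(63.69) − 5 = 4.021
M = m − 5 log₁₀(d/10) = 14.00 − 4.021 = 9.979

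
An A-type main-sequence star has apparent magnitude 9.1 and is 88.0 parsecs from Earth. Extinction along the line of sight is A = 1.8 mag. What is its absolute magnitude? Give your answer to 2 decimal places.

M ≈ 2.58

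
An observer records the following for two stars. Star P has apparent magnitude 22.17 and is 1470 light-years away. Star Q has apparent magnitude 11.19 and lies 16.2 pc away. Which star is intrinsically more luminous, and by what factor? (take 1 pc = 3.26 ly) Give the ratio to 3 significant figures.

Star Q is more luminous, by a factor of 31.8.

Star P: d = 1470 ly / 3.26 = 450.9 pc
Star P: M = m − 5 log₁₀ d + 5 = 22.17 − 5·2.6541 + 5 = 13.900
Star Q: M = m − 5 log₁₀ d + 5 = 11.19 − 5·1.2095 + 5 = 10.142
ΔM = M_P − M_Q = 13.900 − (10.142) = 3.757; smaller M is more luminous → Star Q.
L ratio = 10^(0.4 |ΔM|) = 10^1.503 = 31.83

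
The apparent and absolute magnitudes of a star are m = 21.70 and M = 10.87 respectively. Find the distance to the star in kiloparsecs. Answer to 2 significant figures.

d ≈ 1.5 kpc

Distance modulus: m − M = 21.70 − (10.87) = 10.830
m − M = 5 log₁₀ d − 5
log₁₀ d = (m − M)/5 + 1 = 3.1660
d = 10^3.1660 = 1466 pc
= 1.466 kpc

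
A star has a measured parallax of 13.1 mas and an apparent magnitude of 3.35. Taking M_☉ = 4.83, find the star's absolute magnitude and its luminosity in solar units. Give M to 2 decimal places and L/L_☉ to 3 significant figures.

M ≈ -1.06; L/L_☉ ≈ 228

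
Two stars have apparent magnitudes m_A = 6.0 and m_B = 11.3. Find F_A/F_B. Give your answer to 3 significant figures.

F_A/F_B ≈ 132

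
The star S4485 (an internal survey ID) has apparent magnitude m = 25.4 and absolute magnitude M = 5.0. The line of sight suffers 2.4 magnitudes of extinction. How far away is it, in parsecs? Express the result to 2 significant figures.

d ≈ 40000 pc

m − M = 5 log₁₀(d/10 pc) + A  ⇒  25.4 − (5.0) − 2.4 = 5 log₁₀(d/10)
18.000 = 5 log₁₀(d/10)
log₁₀ d = (m − M − A)/5 + 1 = 4.6000
d = 10^4.6000 = 39810 pc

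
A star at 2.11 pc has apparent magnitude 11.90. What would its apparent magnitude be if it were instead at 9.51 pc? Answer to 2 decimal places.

m ≈ 15.17

Flux ∝ 1/d², so Δm = 5 log₁₀(d₂/d₁) = 5 log₁₀(9.51/2.11) = 3.269
m₂ = m₁ + Δm = 11.90 + (3.269) = 15.169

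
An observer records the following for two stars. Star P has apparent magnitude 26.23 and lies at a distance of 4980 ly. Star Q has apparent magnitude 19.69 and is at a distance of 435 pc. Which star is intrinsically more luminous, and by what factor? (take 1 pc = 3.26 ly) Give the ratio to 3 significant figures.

Star P: d = 4980 ly / 3.26 = 1528 pc
Star P: M = m − 5 log₁₀ d + 5 = 26.23 − 5·3.1840 + 5 = 15.310
Star Q: M = m − 5 log₁₀ d + 5 = 19.69 − 5·2.6385 + 5 = 11.498
ΔM = M_P − M_Q = 15.310 − (11.498) = 3.812; smaller M is more luminous → Star Q.
L ratio = 10^(0.4 |ΔM|) = 10^1.525 = 33.49

Star Q is more luminous, by a factor of 33.5.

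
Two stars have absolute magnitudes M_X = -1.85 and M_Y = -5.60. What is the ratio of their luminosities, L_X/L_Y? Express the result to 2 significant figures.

ΔM = M_X − M_Y = 3.75
L_X/L_Y = 10^(−0.4 ΔM) = 10^-1.500 = 0.03162

L_X/L_Y ≈ 0.032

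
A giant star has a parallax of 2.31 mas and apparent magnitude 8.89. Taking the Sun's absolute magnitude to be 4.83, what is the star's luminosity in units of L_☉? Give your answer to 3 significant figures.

L/L_☉ ≈ 44.5

d = 1/p = 1000/2.31 mas = 432.9 pc
M = m − 5 log₁₀ d + 5 = 8.89 − 5·2.6364 + 5 = 0.708
M − M_☉ = 0.708 − 4.83 = -4.122
L/L_☉ = 10^(−0.4 × -4.122) = 44.54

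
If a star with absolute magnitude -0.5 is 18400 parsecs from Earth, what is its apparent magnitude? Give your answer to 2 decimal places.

m = M + 5 log₁₀ d − 5 = -0.5 + 5·4.2648 − 5 = 15.824

m ≈ 15.82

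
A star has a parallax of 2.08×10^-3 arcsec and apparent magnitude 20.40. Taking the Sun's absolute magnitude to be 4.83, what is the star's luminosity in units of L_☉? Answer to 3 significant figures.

d = 1/p = 1/2.08×10^-3″ = 480.8 pc
M = m − 5 log₁₀ d + 5 = 20.40 − 5·2.6819 + 5 = 11.990
M − M_☉ = 11.990 − 4.83 = 7.160
L/L_☉ = 10^(−0.4 × 7.160) = 1.367×10^-3

L/L_☉ ≈ 1.37×10^-3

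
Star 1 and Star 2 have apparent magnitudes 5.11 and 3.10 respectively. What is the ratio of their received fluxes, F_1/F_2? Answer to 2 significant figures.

F_1/F_2 ≈ 0.16

Magnitude difference = 2.01
Flux ratio = 10^(−0.4 Δm) = 10^(−0.4 × 2.01) = 10^-0.804 = 0.1570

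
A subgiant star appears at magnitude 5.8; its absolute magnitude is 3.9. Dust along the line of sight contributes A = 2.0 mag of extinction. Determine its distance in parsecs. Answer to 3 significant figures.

m − M = 5 log₁₀(d/10 pc) + A  ⇒  5.8 − (3.9) − 2.0 = 5 log₁₀(d/10)
-0.100 = 5 log₁₀(d/10)
log₁₀ d = (m − M − A)/5 + 1 = 0.9800
d = 10^0.9800 = 9.550 pc

d ≈ 9.55 pc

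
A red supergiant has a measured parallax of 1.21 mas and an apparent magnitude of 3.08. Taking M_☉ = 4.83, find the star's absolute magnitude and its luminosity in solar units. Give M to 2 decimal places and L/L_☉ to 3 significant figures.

M ≈ -6.51; L/L_☉ ≈ 34200

d = 1/p = 1000/1.21 mas = 826.4 pc
M = m − 5 log₁₀ d + 5 = 3.08 − 5·2.9172 + 5 = -6.506
M − M_☉ = -6.506 − 4.83 = -11.336
L/L_☉ = 10^(−0.4 × -11.336) = 34230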